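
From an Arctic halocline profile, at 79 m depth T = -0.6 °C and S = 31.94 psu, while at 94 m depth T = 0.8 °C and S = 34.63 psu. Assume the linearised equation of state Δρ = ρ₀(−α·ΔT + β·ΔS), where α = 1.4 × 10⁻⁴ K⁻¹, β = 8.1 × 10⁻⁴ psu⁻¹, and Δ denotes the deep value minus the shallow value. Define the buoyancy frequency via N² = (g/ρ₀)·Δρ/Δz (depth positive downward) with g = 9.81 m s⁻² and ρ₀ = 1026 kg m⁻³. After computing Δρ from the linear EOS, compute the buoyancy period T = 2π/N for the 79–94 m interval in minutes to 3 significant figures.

2.91 min

ΔT = +1.4 K, ΔS = +2.69 psu (deep − shallow).
Δρ/ρ₀ = −αΔT + βΔS = -1.96 × 10⁻⁴ + 2.1789 × 10⁻³ = 1.9829 × 10⁻³, so Δρ ≈ 2.034 kg m⁻³.
N² = (g/ρ₀)·Δρ/Δz = g·(Δρ/ρ₀)/Δz = 9.81 × 1.9829 × 10⁻³ / 15 = 1.2968 × 10⁻³ s⁻².
N = √(1.2968 × 10⁻³) = 0.036011 rad s⁻¹ → T = 2π/N = 174.48 s = 2.9080 min ≈ 2.91 min.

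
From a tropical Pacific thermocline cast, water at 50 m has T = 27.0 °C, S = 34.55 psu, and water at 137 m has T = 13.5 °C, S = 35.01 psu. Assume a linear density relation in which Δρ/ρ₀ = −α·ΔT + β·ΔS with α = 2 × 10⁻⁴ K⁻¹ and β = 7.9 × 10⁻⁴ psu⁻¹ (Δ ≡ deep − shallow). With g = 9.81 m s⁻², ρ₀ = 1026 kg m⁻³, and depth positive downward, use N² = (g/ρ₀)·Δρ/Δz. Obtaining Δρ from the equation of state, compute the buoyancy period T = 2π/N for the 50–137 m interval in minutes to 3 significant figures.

ΔT = -13.5 K, ΔS = +0.46 psu (deep − shallow).
Δρ/ρ₀ = −αΔT + βΔS = 2.70 × 10⁻³ + 3.634 × 10⁻⁴ = 3.0634 × 10⁻³, so Δρ ≈ 3.143 kg m⁻³.
N² = (g/ρ₀)·Δρ/Δz = g·(Δρ/ρ₀)/Δz = 9.81 × 3.0634 × 10⁻³ / 87 = 3.4542 × 10⁻⁴ s⁻².
N = √(3.4542 × 10⁻⁴) = 0.018585 rad s⁻¹ → T = 2π/N = 338.08 s = 5.6347 min ≈ 5.63 min.

5.63 min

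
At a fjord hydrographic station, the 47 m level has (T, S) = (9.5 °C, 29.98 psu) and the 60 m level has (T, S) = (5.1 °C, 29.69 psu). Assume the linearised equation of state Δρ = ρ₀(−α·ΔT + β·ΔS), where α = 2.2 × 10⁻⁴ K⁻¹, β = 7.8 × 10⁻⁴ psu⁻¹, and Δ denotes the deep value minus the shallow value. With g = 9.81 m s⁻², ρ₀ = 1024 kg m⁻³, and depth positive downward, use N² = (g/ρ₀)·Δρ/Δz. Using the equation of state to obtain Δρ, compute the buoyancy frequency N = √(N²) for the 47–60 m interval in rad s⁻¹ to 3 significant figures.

ΔT = -4.4 K, ΔS = -0.29 psu (deep − shallow).
Δρ/ρ₀ = −αΔT + βΔS = 9.68 × 10⁻⁴ − 2.262 × 10⁻⁴ = 7.418 × 10⁻⁴, so Δρ ≈ 0.7596 kg m⁻³.
N² = (g/ρ₀)·Δρ/Δz = g·(Δρ/ρ₀)/Δz = 9.81 × 7.418 × 10⁻⁴ / 13 = 5.5977 × 10⁻⁴ s⁻².
N = √(5.5977 × 10⁻⁴) = 0.023659 rad s⁻¹ ≈ 0.0237 rad s⁻¹.

0.0237 rad s⁻¹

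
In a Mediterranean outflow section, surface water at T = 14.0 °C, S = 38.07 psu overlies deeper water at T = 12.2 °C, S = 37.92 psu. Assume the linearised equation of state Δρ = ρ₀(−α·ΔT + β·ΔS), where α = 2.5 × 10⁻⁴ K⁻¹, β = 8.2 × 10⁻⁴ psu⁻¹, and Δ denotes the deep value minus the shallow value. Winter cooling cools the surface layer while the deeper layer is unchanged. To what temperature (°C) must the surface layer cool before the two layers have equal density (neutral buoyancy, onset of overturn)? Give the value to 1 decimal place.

Neutral buoyancy requires Δρ = 0, i.e. −α(T_deep − T_surf′) + β(S_deep − S_surf) = 0.
T_surf′ = T_deep − (β/α)·ΔS = 12.2 − (8.2 × 10⁻⁴/2.5 × 10⁻⁴)·(-0.15) = 12.692 °C.
Cooling required: 14.0 − (12.692) = 1.308 °C.

12.7 °C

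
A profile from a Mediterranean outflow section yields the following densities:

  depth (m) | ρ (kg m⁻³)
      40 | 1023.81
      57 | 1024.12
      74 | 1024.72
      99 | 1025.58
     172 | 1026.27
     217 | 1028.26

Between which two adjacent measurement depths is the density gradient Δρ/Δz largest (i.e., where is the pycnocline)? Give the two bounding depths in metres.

172–217 m

Compute the density gradient over each adjacent pair:
  40–57 m: Δρ/Δz = 0.31/17 = 0.018 kg m⁻⁴
  57–74 m: Δρ/Δz = 0.60/17 = 0.035 kg m⁻⁴
  74–99 m: Δρ/Δz = 0.86/25 = 0.034 kg m⁻⁴
  99–172 m: Δρ/Δz = 0.69/73 = 9.5 × 10⁻³ kg m⁻⁴
  172–217 m: Δρ/Δz = 1.99/45 = 0.044 kg m⁻⁴
The largest gradient is in the 172–217 m interval — the pycnocline.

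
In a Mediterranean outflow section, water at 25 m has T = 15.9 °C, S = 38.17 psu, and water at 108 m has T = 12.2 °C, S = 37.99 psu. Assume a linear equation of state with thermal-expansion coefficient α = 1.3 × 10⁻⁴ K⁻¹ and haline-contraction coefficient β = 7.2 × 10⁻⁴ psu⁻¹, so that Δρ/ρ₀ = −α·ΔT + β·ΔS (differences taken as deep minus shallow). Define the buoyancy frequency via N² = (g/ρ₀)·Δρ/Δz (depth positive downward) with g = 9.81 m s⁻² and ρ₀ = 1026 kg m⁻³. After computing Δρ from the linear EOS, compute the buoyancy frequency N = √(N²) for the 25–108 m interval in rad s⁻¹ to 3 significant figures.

ΔT = -3.7 K, ΔS = -0.18 psu (deep − shallow).
Δρ/ρ₀ = −αΔT + βΔS = 4.81 × 10⁻⁴ − 1.296 × 10⁻⁴ = 3.514 × 10⁻⁴, so Δρ ≈ 0.3605 kg m⁻³.
N² = (g/ρ₀)·Δρ/Δz = g·(Δρ/ρ₀)/Δz = 9.81 × 3.514 × 10⁻⁴ / 83 = 4.1533 × 10⁻⁵ s⁻².
N = √(4.1533 × 10⁻⁵) = 6.4446 × 10⁻³ rad s⁻¹ ≈ 6.44 × 10⁻³ rad s⁻¹.

6.44 × 10⁻³ rad s⁻¹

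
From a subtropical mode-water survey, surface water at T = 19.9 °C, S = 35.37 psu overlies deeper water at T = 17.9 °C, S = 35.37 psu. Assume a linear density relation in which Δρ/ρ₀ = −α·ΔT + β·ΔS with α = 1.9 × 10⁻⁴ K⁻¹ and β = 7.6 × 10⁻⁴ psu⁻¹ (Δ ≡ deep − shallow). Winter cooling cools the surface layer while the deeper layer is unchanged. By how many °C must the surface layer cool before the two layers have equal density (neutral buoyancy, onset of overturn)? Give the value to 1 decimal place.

2.0 °C

Neutral buoyancy requires Δρ = 0, i.e. −α(T_deep − T_surf′) + β(S_deep − S_surf) = 0.
T_surf′ = T_deep − (β/α)·ΔS = 17.9 − (7.6 × 10⁻⁴/1.9 × 10⁻⁴)·(+0.00) = 17.900 °C.
Cooling required: 19.9 − (17.900) = 2.000 °C.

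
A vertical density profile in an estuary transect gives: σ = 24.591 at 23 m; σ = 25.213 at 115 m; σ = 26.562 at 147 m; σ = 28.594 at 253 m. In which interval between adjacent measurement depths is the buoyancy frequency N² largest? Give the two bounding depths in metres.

Compute the density gradient over each adjacent pair:
  23–115 m: Δρ/Δz = 0.622/92 = 6.8 × 10⁻³ kg m⁻⁴
  115–147 m: Δρ/Δz = 1.349/32 = 0.042 kg m⁻⁴
  147–253 m: Δρ/Δz = 2.032/106 = 0.019 kg m⁻⁴
The largest gradient is in the 115–147 m interval — the pycnocline.

115–147 m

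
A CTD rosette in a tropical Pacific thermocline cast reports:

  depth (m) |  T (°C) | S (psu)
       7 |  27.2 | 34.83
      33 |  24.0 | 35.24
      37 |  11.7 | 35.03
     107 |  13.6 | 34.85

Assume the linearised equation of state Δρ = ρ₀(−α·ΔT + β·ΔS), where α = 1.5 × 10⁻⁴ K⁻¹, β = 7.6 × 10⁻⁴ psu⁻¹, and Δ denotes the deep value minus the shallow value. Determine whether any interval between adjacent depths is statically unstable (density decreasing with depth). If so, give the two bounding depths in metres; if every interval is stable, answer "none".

Evaluate Δρ/ρ₀ = −αΔT + βΔS across each adjacent pair:
  7–33 m: −αΔT+βΔS = −(1.5 × 10⁻⁴)(-3.2)+(7.6 × 10⁻⁴)(+0.41) = 7.9 × 10⁻⁴ → stable
  33–37 m: −αΔT+βΔS = −(1.5 × 10⁻⁴)(-12.3)+(7.6 × 10⁻⁴)(-0.21) = 1.7 × 10⁻³ → stable
  37–107 m: −αΔT+βΔS = −(1.5 × 10⁻⁴)(+1.9)+(7.6 × 10⁻⁴)(-0.18) = -4.2 × 10⁻⁴ → UNSTABLE
The 37–107 m interval has Δρ < 0: lighter water underlies denser water.

37–107 m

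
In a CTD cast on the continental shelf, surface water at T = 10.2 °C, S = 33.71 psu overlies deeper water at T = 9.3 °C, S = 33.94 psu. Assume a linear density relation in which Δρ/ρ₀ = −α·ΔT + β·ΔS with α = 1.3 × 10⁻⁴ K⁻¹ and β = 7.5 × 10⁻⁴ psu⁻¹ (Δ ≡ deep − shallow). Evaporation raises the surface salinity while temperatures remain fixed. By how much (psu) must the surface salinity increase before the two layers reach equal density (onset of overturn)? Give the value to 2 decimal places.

Neutral buoyancy requires −α(T_deep − T_surf) + β(S_deep − S_surf′) = 0.
S_surf′ = S_deep − (α/β)·ΔT = 33.94 − (1.3 × 10⁻⁴/7.5 × 10⁻⁴)·(-0.9) = 34.0960 psu.
Increase required: 34.0960 − 33.71 = 0.3860 psu.

0.39 psu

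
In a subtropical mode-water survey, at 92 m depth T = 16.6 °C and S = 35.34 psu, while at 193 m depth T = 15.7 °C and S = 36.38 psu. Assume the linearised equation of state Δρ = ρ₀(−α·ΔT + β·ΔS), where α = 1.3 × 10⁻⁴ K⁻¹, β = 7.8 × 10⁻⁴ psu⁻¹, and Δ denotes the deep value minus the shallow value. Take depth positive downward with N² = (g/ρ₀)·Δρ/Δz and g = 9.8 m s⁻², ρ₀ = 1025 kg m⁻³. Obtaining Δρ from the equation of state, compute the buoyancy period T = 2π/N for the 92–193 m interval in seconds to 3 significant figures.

ΔT = -0.9 K, ΔS = +1.04 psu (deep − shallow).
Δρ/ρ₀ = −αΔT + βΔS = 1.17 × 10⁻⁴ + 8.112 × 10⁻⁴ = 9.282 × 10⁻⁴, so Δρ ≈ 0.9514 kg m⁻³.
N² = (g/ρ₀)·Δρ/Δz = g·(Δρ/ρ₀)/Δz = 9.8 × 9.282 × 10⁻⁴ / 101 = 9.0063 × 10⁻⁵ s⁻².
N = √(9.0063 × 10⁻⁵) = 9.4902 × 10⁻³ rad s⁻¹ → T = 2π/N = 662.07 s ≈ 662 s.

662 s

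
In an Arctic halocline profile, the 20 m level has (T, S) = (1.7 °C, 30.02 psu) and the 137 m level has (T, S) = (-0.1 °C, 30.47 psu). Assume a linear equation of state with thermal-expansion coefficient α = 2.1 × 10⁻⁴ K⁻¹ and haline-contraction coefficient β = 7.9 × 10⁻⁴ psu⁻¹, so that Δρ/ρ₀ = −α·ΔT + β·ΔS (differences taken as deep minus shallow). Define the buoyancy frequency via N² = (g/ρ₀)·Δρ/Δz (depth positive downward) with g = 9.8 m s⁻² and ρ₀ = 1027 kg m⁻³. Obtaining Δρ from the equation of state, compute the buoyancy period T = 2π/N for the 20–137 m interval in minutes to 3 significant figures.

13.4 min

ΔT = -1.8 K, ΔS = +0.45 psu (deep − shallow).
Δρ/ρ₀ = −αΔT + βΔS = 3.78 × 10⁻⁴ + 3.555 × 10⁻⁴ = 7.335 × 10⁻⁴, so Δρ ≈ 0.7533 kg m⁻³.
N² = (g/ρ₀)·Δρ/Δz = g·(Δρ/ρ₀)/Δz = 9.8 × 7.335 × 10⁻⁴ / 117 = 6.1438 × 10⁻⁵ s⁻².
N = √(6.1438 × 10⁻⁵) = 7.8382 × 10⁻³ rad s⁻¹ → T = 2π/N = 801.61 s = 13.360 min ≈ 13.4 min.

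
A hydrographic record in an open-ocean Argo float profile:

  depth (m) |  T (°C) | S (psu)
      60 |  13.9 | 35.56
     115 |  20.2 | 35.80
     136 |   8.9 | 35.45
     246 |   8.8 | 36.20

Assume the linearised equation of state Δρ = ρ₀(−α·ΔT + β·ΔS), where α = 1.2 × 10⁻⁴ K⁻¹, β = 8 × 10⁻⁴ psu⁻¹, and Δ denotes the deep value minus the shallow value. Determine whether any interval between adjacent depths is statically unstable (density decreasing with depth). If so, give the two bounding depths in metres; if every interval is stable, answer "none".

60–115 m

Evaluate Δρ/ρ₀ = −αΔT + βΔS across each adjacent pair:
  60–115 m: −αΔT+βΔS = −(1.2 × 10⁻⁴)(+6.3)+(8 × 10⁻⁴)(+0.24) = -5.6 × 10⁻⁴ → UNSTABLE
  115–136 m: −αΔT+βΔS = −(1.2 × 10⁻⁴)(-11.3)+(8 × 10⁻⁴)(-0.35) = 1.1 × 10⁻³ → stable
  136–246 m: −αΔT+βΔS = −(1.2 × 10⁻⁴)(-0.1)+(8 × 10⁻⁴)(+0.75) = 6.1 × 10⁻⁴ → stable
The 60–115 m interval has Δρ < 0: lighter water underlies denser water.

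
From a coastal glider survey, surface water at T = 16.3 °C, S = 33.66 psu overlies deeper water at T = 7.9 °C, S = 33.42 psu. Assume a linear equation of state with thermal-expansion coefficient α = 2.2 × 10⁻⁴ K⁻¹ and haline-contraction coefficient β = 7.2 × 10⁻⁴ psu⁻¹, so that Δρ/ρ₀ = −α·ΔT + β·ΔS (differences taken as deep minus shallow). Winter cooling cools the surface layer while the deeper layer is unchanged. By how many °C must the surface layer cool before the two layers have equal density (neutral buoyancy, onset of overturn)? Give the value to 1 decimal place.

Neutral buoyancy requires Δρ = 0, i.e. −α(T_deep − T_surf′) + β(S_deep − S_surf) = 0.
T_surf′ = T_deep − (β/α)·ΔS = 7.9 − (7.2 × 10⁻⁴/2.2 × 10⁻⁴)·(-0.24) = 8.685 °C.
Cooling required: 16.3 − (8.685) = 7.615 °C.

7.6 °C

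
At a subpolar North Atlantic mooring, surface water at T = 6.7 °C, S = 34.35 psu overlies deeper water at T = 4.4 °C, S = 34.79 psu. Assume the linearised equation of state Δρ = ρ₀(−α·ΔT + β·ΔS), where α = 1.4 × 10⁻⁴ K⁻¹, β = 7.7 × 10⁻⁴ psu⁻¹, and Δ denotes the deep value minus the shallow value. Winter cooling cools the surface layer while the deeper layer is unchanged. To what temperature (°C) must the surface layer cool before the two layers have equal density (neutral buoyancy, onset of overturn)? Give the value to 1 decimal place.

2.0 °C

Neutral buoyancy requires Δρ = 0, i.e. −α(T_deep − T_surf′) + β(S_deep − S_surf) = 0.
T_surf′ = T_deep − (β/α)·ΔS = 4.4 − (7.7 × 10⁻⁴/1.4 × 10⁻⁴)·(+0.44) = 1.980 °C.
Cooling required: 6.7 − (1.980) = 4.720 °C.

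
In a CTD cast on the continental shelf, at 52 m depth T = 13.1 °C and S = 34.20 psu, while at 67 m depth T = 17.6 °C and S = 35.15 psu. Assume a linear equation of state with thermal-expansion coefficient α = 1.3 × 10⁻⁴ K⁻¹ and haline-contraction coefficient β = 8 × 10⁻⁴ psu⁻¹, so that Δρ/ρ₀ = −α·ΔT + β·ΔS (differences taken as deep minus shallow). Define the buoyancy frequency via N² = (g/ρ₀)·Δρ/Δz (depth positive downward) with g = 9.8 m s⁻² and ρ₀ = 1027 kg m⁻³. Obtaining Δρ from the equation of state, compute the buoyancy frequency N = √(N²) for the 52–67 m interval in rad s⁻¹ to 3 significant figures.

ΔT = +4.5 K, ΔS = +0.95 psu (deep − shallow).
Δρ/ρ₀ = −αΔT + βΔS = -5.85 × 10⁻⁴ + 7.60 × 10⁻⁴ = 1.75 × 10⁻⁴, so Δρ ≈ 0.1797 kg m⁻³.
N² = (g/ρ₀)·Δρ/Δz = g·(Δρ/ρ₀)/Δz = 9.8 × 1.75 × 10⁻⁴ / 15 = 1.1433 × 10⁻⁴ s⁻².
N = √(1.1433 × 10⁻⁴) = 0.010693 rad s⁻¹ ≈ 0.0107 rad s⁻¹.

0.0107 rad s⁻¹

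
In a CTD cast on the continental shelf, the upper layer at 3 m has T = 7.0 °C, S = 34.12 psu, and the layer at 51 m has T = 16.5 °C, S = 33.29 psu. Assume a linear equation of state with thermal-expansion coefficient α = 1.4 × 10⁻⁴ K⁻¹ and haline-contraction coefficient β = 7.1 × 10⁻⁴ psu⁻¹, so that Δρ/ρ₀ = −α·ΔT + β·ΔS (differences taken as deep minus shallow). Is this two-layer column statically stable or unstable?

ΔT = 16.5 − 7.0 = +9.5 K and ΔS = 33.29 − 34.12 = -0.83 psu (deep − shallow).
−αΔT = -1.33 × 10⁻³; βΔS = -5.893 × 10⁻⁴; sum Δρ/ρ₀ = -1.9193 × 10⁻³.
Δρ/ρ₀ < 0, so Δρ < 0: deeper water is lighter → statically unstable; the column would overturn.

unstable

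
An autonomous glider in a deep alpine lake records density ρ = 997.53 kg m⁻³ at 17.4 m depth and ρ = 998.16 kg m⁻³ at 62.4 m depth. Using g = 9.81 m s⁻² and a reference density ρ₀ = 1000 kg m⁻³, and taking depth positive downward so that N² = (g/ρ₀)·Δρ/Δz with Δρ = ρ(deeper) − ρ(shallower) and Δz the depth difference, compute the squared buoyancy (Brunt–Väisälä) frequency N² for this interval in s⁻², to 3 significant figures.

Δρ = 998.16 − 997.53 = 0.63 kg m⁻³ over Δz = 62.4 − 17.4 = 45 m.
N² = (9.81/1000) × (0.63/45) = 1.3734 × 10⁻⁴ s⁻² ≈ 1.37 × 10⁻⁴ s⁻².
N² > 0, so the interval is statically stable.

1.37 × 10⁻⁴ s⁻²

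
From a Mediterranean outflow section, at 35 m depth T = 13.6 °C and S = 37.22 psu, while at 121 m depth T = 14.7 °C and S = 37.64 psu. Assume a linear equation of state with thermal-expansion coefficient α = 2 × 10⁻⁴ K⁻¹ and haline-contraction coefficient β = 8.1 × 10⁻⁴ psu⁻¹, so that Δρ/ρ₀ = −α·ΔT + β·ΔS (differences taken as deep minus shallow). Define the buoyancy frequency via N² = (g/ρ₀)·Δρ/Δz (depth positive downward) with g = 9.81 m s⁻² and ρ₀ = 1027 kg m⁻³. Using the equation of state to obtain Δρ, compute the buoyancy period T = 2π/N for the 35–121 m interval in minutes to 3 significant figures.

28.3 min

ΔT = +1.1 K, ΔS = +0.42 psu (deep − shallow).
Δρ/ρ₀ = −αΔT + βΔS = -2.20 × 10⁻⁴ + 3.402 × 10⁻⁴ = 1.202 × 10⁻⁴, so Δρ ≈ 0.1234 kg m⁻³.
N² = (g/ρ₀)·Δρ/Δz = g·(Δρ/ρ₀)/Δz = 9.81 × 1.202 × 10⁻⁴ / 86 = 1.3711 × 10⁻⁵ s⁻².
N = √(1.3711 × 10⁻⁵) = 3.7028 × 10⁻³ rad s⁻¹ → T = 2π/N = 1.6969 × 10³ s = 28.282 min ≈ 28.3 min.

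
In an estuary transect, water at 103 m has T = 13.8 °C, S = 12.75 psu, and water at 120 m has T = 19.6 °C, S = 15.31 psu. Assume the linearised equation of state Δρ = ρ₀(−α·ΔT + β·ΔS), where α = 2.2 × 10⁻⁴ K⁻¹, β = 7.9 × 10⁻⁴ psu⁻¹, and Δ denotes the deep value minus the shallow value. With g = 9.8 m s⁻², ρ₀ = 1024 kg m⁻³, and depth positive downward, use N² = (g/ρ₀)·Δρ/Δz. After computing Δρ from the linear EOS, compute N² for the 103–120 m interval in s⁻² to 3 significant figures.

4.30 × 10⁻⁴ s⁻²

ΔT = +5.8 K, ΔS = +2.56 psu (deep − shallow).
Δρ/ρ₀ = −αΔT + βΔS = -1.276 × 10⁻³ + 2.0224 × 10⁻³ = 7.464 × 10⁻⁴, so Δρ ≈ 0.7643 kg m⁻³.
N² = (g/ρ₀)·Δρ/Δz = g·(Δρ/ρ₀)/Δz = 9.8 × 7.464 × 10⁻⁴ / 17 = 4.3028 × 10⁻⁴ s⁻² ≈ 4.30 × 10⁻⁴ s⁻².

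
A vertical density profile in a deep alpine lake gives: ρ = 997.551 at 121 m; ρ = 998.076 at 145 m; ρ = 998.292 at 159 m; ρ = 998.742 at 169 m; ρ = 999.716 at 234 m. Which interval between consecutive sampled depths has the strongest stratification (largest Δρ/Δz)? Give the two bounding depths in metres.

Compute the density gradient over each adjacent pair:
  121–145 m: Δρ/Δz = 0.525/24 = 0.022 kg m⁻⁴
  145–159 m: Δρ/Δz = 0.216/14 = 0.015 kg m⁻⁴
  159–169 m: Δρ/Δz = 0.450/10 = 0.045 kg m⁻⁴
  169–234 m: Δρ/Δz = 0.974/65 = 0.015 kg m⁻⁴
The largest gradient is in the 159–169 m interval — the pycnocline.

159–169 m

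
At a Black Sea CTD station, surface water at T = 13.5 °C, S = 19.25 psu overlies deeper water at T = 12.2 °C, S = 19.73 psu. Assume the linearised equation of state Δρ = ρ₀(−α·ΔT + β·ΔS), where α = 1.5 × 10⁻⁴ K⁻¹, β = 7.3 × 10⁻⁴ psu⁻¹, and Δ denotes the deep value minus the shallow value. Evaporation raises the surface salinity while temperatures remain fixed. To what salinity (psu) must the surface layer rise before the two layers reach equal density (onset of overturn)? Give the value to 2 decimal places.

20.00 psu

Neutral buoyancy requires −α(T_deep − T_surf) + β(S_deep − S_surf′) = 0.
S_surf′ = S_deep − (α/β)·ΔT = 19.73 − (1.5 × 10⁻⁴/7.3 × 10⁻⁴)·(-1.3) = 19.9971 psu.
Increase required: 19.9971 − 19.25 = 0.7471 psu.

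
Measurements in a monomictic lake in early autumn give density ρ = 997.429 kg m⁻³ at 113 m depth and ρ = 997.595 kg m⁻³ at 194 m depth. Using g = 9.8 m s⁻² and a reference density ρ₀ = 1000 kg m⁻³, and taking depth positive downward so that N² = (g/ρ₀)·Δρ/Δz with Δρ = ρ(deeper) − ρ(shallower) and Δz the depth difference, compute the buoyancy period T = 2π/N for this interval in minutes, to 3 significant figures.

Δρ = 997.595 − 997.429 = 0.166 kg m⁻³ over Δz = 194 − 113 = 81 m.
N² = (9.8/1000) × (0.166/81) = 2.0084 × 10⁻⁵ s⁻².
N = √(2.0084 × 10⁻⁵) = 4.4815 × 10⁻³ rad s⁻¹, so T = 2π/N = 1.4020 × 10³ s = 23.367 min ≈ 23.4 min.

23.4 min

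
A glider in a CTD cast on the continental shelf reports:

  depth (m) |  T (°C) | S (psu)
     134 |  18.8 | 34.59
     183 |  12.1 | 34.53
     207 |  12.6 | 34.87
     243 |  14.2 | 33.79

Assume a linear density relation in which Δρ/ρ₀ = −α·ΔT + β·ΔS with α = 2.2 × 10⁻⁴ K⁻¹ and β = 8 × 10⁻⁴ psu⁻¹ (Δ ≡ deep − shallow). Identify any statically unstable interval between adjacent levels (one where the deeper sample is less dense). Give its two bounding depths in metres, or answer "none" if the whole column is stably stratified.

Evaluate Δρ/ρ₀ = −αΔT + βΔS across each adjacent pair:
  134–183 m: −αΔT+βΔS = −(2.2 × 10⁻⁴)(-6.7)+(8 × 10⁻⁴)(-0.06) = 1.4 × 10⁻³ → stable
  183–207 m: −αΔT+βΔS = −(2.2 × 10⁻⁴)(+0.5)+(8 × 10⁻⁴)(+0.34) = 1.6 × 10⁻⁴ → stable
  207–243 m: −αΔT+βΔS = −(2.2 × 10⁻⁴)(+1.6)+(8 × 10⁻⁴)(-1.08) = -1.2 × 10⁻³ → UNSTABLE
The 207–243 m interval has Δρ < 0: lighter water underlies denser water.

207–243 m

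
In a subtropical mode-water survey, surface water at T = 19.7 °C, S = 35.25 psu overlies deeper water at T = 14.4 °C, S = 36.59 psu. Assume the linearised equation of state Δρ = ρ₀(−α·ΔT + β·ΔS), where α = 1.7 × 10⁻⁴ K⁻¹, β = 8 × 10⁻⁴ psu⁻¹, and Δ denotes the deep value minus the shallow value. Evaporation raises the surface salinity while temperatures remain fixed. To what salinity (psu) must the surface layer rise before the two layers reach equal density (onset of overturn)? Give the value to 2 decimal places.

37.72 psu

Neutral buoyancy requires −α(T_deep − T_surf) + β(S_deep − S_surf′) = 0.
S_surf′ = S_deep − (α/β)·ΔT = 36.59 − (1.7 × 10⁻⁴/8 × 10⁻⁴)·(-5.3) = 37.7163 psu.
Increase required: 37.7163 − 35.25 = 2.4663 psu.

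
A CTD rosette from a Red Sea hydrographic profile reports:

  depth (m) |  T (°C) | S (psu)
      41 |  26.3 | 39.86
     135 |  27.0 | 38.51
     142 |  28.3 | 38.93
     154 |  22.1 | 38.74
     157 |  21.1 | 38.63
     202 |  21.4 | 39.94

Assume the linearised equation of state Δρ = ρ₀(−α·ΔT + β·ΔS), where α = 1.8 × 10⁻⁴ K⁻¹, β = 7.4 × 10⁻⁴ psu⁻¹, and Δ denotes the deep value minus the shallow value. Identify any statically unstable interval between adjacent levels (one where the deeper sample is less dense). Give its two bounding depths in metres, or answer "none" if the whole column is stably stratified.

41–135 m

Evaluate Δρ/ρ₀ = −αΔT + βΔS across each adjacent pair:
  41–135 m: −αΔT+βΔS = −(1.8 × 10⁻⁴)(+0.7)+(7.4 × 10⁻⁴)(-1.35) = -1.1 × 10⁻³ → UNSTABLE
  135–142 m: −αΔT+βΔS = −(1.8 × 10⁻⁴)(+1.3)+(7.4 × 10⁻⁴)(+0.42) = 7.7 × 10⁻⁵ → stable
  142–154 m: −αΔT+βΔS = −(1.8 × 10⁻⁴)(-6.2)+(7.4 × 10⁻⁴)(-0.19) = 9.8 × 10⁻⁴ → stable
  154–157 m: −αΔT+βΔS = −(1.8 × 10⁻⁴)(-1.0)+(7.4 × 10⁻⁴)(-0.11) = 9.9 × 10⁻⁵ → stable
  157–202 m: −αΔT+βΔS = −(1.8 × 10⁻⁴)(+0.3)+(7.4 × 10⁻⁴)(+1.31) = 9.2 × 10⁻⁴ → stable
The 41–135 m interval has Δρ < 0: lighter water underlies denser water.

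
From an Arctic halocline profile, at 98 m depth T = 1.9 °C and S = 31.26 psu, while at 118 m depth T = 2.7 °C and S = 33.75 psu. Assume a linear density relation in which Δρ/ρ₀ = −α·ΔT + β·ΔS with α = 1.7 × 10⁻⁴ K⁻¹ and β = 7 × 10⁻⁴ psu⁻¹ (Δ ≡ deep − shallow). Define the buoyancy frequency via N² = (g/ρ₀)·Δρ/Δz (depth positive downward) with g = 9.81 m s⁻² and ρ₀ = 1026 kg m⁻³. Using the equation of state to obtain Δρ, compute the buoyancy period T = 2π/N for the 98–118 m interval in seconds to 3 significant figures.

ΔT = +0.8 K, ΔS = +2.49 psu (deep − shallow).
Δρ/ρ₀ = −αΔT + βΔS = -1.36 × 10⁻⁴ + 1.743 × 10⁻³ = 1.607 × 10⁻³, so Δρ ≈ 1.649 kg m⁻³.
N² = (g/ρ₀)·Δρ/Δz = g·(Δρ/ρ₀)/Δz = 9.81 × 1.607 × 10⁻³ / 20 = 7.8823 × 10⁻⁴ s⁻².
N = √(7.8823 × 10⁻⁴) = 0.028075 rad s⁻¹ → T = 2π/N = 223.80 s ≈ 224 s.

224 s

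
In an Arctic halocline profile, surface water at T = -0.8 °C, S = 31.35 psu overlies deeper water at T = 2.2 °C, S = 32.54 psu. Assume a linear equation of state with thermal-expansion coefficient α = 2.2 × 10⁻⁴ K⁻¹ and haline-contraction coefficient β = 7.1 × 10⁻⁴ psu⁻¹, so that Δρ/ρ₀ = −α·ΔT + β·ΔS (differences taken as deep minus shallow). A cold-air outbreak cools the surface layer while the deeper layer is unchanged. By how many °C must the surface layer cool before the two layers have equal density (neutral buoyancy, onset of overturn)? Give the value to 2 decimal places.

0.84 °C

Neutral buoyancy requires Δρ = 0, i.e. −α(T_deep − T_surf′) + β(S_deep − S_surf) = 0.
T_surf′ = T_deep − (β/α)·ΔS = 2.2 − (7.1 × 10⁻⁴/2.2 × 10⁻⁴)·(+1.19) = -1.6405 °C.
Cooling required: -0.8 − (-1.6405) = 0.8405 °C.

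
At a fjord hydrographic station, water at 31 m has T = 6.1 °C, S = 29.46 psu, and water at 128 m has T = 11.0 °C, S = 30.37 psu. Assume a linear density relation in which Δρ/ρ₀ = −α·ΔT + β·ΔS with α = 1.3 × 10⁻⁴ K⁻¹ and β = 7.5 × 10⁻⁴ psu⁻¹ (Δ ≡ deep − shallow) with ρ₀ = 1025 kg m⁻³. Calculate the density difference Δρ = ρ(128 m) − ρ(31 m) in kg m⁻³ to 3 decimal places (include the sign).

ΔT = +4.9 K, ΔS = +0.91 psu (deep − shallow).
Δρ/ρ₀ = −(1.3 × 10⁻⁴)(+4.9) + (7.5 × 10⁻⁴)(+0.91) = 4.55 × 10⁻⁵.
Δρ = 1025 × (4.55 × 10⁻⁵) = +0.047 kg m⁻³.
Positive Δρ: denser below, stable.

+0.047 kg m⁻³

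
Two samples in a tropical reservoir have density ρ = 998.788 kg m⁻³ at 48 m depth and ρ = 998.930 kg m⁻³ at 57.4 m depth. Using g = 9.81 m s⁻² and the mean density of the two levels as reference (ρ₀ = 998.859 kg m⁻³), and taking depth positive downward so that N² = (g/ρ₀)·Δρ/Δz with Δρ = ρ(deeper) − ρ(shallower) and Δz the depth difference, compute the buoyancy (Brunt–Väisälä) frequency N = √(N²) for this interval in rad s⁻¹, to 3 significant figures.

0.0122 rad s⁻¹

Δρ = 998.930 − 998.788 = 0.142 kg m⁻³ over Δz = 57.4 − 48 = 9.4 m.
N² = (9.81/998.859) × (0.142/9.4) = 1.4836 × 10⁻⁴ s⁻².
N = √(1.4836 × 10⁻⁴) = 0.012180 rad s⁻¹ ≈ 0.0122 rad s⁻¹.
N² > 0, so the interval is statically stable.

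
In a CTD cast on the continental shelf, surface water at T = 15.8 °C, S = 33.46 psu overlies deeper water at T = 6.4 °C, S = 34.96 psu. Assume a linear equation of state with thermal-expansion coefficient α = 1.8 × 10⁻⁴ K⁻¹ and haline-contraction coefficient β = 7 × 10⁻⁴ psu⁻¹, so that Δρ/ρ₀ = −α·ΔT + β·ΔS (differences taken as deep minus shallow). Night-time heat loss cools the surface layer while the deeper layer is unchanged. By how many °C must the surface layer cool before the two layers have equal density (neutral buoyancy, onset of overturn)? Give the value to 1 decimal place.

15.2 °C

Neutral buoyancy requires Δρ = 0, i.e. −α(T_deep − T_surf′) + β(S_deep − S_surf) = 0.
T_surf′ = T_deep − (β/α)·ΔS = 6.4 − (7 × 10⁻⁴/1.8 × 10⁻⁴)·(+1.50) = 0.567 °C.
Cooling required: 15.8 − (0.567) = 15.233 °C.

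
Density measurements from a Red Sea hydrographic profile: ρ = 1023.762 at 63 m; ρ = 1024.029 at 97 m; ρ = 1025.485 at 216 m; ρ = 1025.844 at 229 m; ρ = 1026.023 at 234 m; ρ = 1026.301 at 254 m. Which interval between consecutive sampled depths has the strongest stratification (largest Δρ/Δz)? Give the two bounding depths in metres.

229–234 m

Compute the density gradient over each adjacent pair:
  63–97 m: Δρ/Δz = 0.267/34 = 7.9 × 10⁻³ kg m⁻⁴
  97–216 m: Δρ/Δz = 1.456/119 = 0.012 kg m⁻⁴
  216–229 m: Δρ/Δz = 0.359/13 = 0.028 kg m⁻⁴
  229–234 m: Δρ/Δz = 0.179/5 = 0.036 kg m⁻⁴
  234–254 m: Δρ/Δz = 0.278/20 = 0.014 kg m⁻⁴
The largest gradient is in the 229–234 m interval — the pycnocline.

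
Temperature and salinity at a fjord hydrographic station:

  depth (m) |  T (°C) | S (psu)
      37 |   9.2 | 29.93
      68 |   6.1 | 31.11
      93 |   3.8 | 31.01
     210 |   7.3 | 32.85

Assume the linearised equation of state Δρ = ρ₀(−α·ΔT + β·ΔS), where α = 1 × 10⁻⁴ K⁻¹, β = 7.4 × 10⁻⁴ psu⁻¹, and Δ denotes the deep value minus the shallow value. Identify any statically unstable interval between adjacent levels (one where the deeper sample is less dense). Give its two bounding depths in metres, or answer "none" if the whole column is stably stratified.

Evaluate Δρ/ρ₀ = −αΔT + βΔS across each adjacent pair:
  37–68 m: −αΔT+βΔS = −(1 × 10⁻⁴)(-3.1)+(7.4 × 10⁻⁴)(+1.18) = 1.2 × 10⁻³ → stable
  68–93 m: −αΔT+βΔS = −(1 × 10⁻⁴)(-2.3)+(7.4 × 10⁻⁴)(-0.10) = 1.6 × 10⁻⁴ → stable
  93–210 m: −αΔT+βΔS = −(1 × 10⁻⁴)(+3.5)+(7.4 × 10⁻⁴)(+1.84) = 1.0 × 10⁻³ → stable
Every interval has Δρ > 0: the column is stably stratified throughout.

none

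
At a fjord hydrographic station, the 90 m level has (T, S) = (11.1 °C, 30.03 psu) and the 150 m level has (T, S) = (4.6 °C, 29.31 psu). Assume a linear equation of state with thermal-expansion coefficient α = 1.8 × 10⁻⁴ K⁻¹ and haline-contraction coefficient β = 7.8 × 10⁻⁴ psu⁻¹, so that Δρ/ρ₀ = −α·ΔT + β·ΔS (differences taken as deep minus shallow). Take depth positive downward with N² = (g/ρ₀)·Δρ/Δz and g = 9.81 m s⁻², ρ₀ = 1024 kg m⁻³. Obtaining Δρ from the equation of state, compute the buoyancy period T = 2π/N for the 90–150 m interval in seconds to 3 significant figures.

ΔT = -6.5 K, ΔS = -0.72 psu (deep − shallow).
Δρ/ρ₀ = −αΔT + βΔS = 1.17 × 10⁻³ − 5.616 × 10⁻⁴ = 6.084 × 10⁻⁴, so Δρ ≈ 0.6230 kg m⁻³.
N² = (g/ρ₀)·Δρ/Δz = g·(Δρ/ρ₀)/Δz = 9.81 × 6.084 × 10⁻⁴ / 60 = 9.9473 × 10⁻⁵ s⁻².
N = √(9.9473 × 10⁻⁵) = 9.9736 × 10⁻³ rad s⁻¹ → T = 2π/N = 629.98 s ≈ 630 s.

630 s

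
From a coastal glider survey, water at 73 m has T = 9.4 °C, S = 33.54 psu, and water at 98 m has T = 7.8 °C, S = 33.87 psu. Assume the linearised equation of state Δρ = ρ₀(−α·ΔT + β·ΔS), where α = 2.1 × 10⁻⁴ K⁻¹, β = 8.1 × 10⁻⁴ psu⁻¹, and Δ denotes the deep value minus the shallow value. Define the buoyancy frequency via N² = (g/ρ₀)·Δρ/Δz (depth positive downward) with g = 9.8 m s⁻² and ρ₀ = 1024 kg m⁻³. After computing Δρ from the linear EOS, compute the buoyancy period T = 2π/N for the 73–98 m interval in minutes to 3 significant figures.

ΔT = -1.6 K, ΔS = +0.33 psu (deep − shallow).
Δρ/ρ₀ = −αΔT + βΔS = 3.36 × 10⁻⁴ + 2.673 × 10⁻⁴ = 6.033 × 10⁻⁴, so Δρ ≈ 0.6178 kg m⁻³.
N² = (g/ρ₀)·Δρ/Δz = g·(Δρ/ρ₀)/Δz = 9.8 × 6.033 × 10⁻⁴ / 25 = 2.3649 × 10⁻⁴ s⁻².
N = √(2.3649 × 10⁻⁴) = 0.015378 rad s⁻¹ → T = 2π/N = 408.58 s = 6.8097 min ≈ 6.81 min.

6.81 min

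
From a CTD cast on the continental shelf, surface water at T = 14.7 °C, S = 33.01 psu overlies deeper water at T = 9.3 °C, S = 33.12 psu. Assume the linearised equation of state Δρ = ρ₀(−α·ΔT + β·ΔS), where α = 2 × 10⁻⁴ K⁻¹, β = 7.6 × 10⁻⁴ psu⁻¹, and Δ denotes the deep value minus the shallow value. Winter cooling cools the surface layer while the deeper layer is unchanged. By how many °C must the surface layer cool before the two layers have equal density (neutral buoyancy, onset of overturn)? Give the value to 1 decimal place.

5.8 °C

Neutral buoyancy requires Δρ = 0, i.e. −α(T_deep − T_surf′) + β(S_deep − S_surf) = 0.
T_surf′ = T_deep − (β/α)·ΔS = 9.3 − (7.6 × 10⁻⁴/2 × 10⁻⁴)·(+0.11) = 8.882 °C.
Cooling required: 14.7 − (8.882) = 5.818 °C.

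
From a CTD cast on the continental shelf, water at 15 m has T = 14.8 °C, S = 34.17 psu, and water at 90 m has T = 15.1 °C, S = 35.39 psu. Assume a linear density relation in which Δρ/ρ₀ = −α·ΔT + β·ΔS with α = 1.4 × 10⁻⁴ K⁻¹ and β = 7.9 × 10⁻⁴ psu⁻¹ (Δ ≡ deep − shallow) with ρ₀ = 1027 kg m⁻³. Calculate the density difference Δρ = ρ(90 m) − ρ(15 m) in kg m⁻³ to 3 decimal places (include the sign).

+0.947 kg m⁻³

ΔT = +0.3 K, ΔS = +1.22 psu (deep − shallow).
Δρ/ρ₀ = −(1.4 × 10⁻⁴)(+0.3) + (7.9 × 10⁻⁴)(+1.22) = 9.218 × 10⁻⁴.
Δρ = 1027 × (9.218 × 10⁻⁴) = +0.947 kg m⁻³.
Positive Δρ: denser below, stable.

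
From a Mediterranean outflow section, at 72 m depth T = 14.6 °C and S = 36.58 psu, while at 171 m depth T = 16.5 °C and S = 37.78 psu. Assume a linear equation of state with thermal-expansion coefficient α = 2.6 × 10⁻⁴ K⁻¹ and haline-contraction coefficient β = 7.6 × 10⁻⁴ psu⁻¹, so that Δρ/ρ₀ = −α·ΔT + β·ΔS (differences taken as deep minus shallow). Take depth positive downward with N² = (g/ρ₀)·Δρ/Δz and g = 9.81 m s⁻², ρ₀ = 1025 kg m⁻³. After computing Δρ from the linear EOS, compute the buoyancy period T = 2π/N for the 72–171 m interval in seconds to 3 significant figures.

976 s

ΔT = +1.9 K, ΔS = +1.20 psu (deep − shallow).
Δρ/ρ₀ = −αΔT + βΔS = -4.94 × 10⁻⁴ + 9.12 × 10⁻⁴ = 4.18 × 10⁻⁴, so Δρ ≈ 0.4285 kg m⁻³.
N² = (g/ρ₀)·Δρ/Δz = g·(Δρ/ρ₀)/Δz = 9.81 × 4.18 × 10⁻⁴ / 99 = 4.1420 × 10⁻⁵ s⁻².
N = √(4.1420 × 10⁻⁵) = 6.4358 × 10⁻³ rad s⁻¹ → T = 2π/N = 976.29 s ≈ 976 s.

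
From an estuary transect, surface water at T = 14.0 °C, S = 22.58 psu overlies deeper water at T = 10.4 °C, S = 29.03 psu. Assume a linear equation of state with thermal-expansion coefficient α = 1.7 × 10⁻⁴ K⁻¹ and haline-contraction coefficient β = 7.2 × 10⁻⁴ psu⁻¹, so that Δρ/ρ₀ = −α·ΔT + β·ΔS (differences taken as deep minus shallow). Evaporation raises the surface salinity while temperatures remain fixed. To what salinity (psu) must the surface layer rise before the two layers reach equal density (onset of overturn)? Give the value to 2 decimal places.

29.88 psu

Neutral buoyancy requires −α(T_deep − T_surf) + β(S_deep − S_surf′) = 0.
S_surf′ = S_deep − (α/β)·ΔT = 29.03 − (1.7 × 10⁻⁴/7.2 × 10⁻⁴)·(-3.6) = 29.8800 psu.
Increase required: 29.8800 − 22.58 = 7.3000 psu.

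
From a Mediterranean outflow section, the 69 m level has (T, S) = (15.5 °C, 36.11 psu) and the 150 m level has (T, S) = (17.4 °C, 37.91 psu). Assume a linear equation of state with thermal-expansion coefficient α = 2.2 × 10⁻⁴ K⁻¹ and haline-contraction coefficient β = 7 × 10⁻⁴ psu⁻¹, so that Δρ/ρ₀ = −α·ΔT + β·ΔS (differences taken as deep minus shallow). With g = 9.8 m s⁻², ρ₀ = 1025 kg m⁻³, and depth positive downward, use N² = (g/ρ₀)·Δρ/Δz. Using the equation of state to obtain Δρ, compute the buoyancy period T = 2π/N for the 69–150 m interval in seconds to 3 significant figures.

623 s

ΔT = +1.9 K, ΔS = +1.80 psu (deep − shallow).
Δρ/ρ₀ = −αΔT + βΔS = -4.18 × 10⁻⁴ + 1.26 × 10⁻³ = 8.42 × 10⁻⁴, so Δρ ≈ 0.8631 kg m⁻³.
N² = (g/ρ₀)·Δρ/Δz = g·(Δρ/ρ₀)/Δz = 9.8 × 8.42 × 10⁻⁴ / 81 = 1.0187 × 10⁻⁴ s⁻².
N = √(1.0187 × 10⁻⁴) = 0.010093 rad s⁻¹ → T = 2π/N = 622.53 s ≈ 623 s.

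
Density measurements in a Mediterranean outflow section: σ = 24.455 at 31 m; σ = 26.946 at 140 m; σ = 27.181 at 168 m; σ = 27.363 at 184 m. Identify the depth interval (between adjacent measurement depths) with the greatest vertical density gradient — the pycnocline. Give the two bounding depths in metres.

31–140 m

Compute the density gradient over each adjacent pair:
  31–140 m: Δρ/Δz = 2.491/109 = 0.023 kg m⁻⁴
  140–168 m: Δρ/Δz = 0.235/28 = 8.4 × 10⁻³ kg m⁻⁴
  168–184 m: Δρ/Δz = 0.182/16 = 0.011 kg m⁻⁴
The largest gradient is in the 31–140 m interval — the pycnocline.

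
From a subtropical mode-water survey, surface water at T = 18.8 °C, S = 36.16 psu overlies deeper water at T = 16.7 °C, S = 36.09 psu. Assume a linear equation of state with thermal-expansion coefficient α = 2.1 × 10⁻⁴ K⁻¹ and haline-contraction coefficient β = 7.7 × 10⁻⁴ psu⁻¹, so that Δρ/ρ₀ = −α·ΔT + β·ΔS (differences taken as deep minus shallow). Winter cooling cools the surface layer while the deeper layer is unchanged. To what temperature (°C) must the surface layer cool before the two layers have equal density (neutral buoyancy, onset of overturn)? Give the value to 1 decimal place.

Neutral buoyancy requires Δρ = 0, i.e. −α(T_deep − T_surf′) + β(S_deep − S_surf) = 0.
T_surf′ = T_deep − (β/α)·ΔS = 16.7 − (7.7 × 10⁻⁴/2.1 × 10⁻⁴)·(-0.07) = 16.957 °C.
Cooling required: 18.8 − (16.957) = 1.843 °C.

17.0 °C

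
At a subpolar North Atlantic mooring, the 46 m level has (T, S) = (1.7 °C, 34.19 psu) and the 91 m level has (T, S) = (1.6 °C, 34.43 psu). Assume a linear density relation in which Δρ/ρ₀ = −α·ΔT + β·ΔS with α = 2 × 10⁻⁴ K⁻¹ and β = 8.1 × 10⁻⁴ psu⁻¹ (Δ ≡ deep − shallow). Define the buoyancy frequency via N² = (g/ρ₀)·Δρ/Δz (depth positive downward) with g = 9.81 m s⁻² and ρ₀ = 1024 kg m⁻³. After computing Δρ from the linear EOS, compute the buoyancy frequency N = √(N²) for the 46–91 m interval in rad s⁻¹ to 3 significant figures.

6.84 × 10⁻³ rad s⁻¹

ΔT = -0.1 K, ΔS = +0.24 psu (deep − shallow).
Δρ/ρ₀ = −αΔT + βΔS = 2.00 × 10⁻⁵ + 1.944 × 10⁻⁴ = 2.144 × 10⁻⁴, so Δρ ≈ 0.2195 kg m⁻³.
N² = (g/ρ₀)·Δρ/Δz = g·(Δρ/ρ₀)/Δz = 9.81 × 2.144 × 10⁻⁴ / 45 = 4.6739 × 10⁻⁵ s⁻².
N = √(4.6739 × 10⁻⁵) = 6.8366 × 10⁻³ rad s⁻¹ ≈ 6.84 × 10⁻³ rad s⁻¹.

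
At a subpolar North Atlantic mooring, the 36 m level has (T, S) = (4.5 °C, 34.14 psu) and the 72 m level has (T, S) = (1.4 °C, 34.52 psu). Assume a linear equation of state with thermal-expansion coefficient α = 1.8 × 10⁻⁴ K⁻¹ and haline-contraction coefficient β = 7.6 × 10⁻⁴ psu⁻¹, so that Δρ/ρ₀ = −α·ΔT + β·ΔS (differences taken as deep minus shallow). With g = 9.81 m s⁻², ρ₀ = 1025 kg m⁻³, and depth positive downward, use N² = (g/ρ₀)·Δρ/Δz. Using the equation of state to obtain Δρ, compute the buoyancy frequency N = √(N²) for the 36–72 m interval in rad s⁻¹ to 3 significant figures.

ΔT = -3.1 K, ΔS = +0.38 psu (deep − shallow).
Δρ/ρ₀ = −αΔT + βΔS = 5.58 × 10⁻⁴ + 2.888 × 10⁻⁴ = 8.468 × 10⁻⁴, so Δρ ≈ 0.8680 kg m⁻³.
N² = (g/ρ₀)·Δρ/Δz = g·(Δρ/ρ₀)/Δz = 9.81 × 8.468 × 10⁻⁴ / 36 = 2.3075 × 10⁻⁴ s⁻².
N = √(2.3075 × 10⁻⁴) = 0.015190 rad s⁻¹ ≈ 0.0152 rad s⁻¹.

0.0152 rad s⁻¹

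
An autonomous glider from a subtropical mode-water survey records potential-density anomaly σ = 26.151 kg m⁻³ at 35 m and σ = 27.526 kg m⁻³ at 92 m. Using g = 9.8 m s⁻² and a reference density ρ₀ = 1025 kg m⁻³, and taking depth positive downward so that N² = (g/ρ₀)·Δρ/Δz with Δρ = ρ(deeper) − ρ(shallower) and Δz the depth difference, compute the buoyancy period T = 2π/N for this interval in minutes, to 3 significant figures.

6.90 min

Δρ = 1027.526 − 1026.151 = 1.375 kg m⁻³ over Δz = 92 − 35 = 57 m.
N² = (9.8/1025) × (1.375/57) = 2.3064 × 10⁻⁴ s⁻².
N = √(2.3064 × 10⁻⁴) = 0.015187 rad s⁻¹, so T = 2π/N = 413.72 s = 6.8953 min ≈ 6.90 min.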